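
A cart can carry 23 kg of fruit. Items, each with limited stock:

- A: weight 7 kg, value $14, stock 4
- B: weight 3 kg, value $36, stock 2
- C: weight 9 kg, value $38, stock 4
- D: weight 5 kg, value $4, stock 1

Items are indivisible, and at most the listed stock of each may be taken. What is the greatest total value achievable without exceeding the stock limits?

Best selections within weight 23 and stock limits:
- 1×A + 2×B + 1×C: weight 22, value 124
- 2×B + 1×C + 1×D: weight 20, value 114
Best: $124.

$124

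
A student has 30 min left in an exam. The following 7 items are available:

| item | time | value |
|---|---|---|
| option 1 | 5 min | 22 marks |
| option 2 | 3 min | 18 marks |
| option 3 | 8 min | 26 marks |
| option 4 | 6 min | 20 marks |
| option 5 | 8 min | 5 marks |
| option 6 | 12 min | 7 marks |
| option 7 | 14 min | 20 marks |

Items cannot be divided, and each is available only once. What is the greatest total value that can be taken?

91 marks

Check high-value combinations within 30 min:
- option 1+option 2+option 3+option 4+option 5: time 5+3+8+6+8=30, value 22+18+26+20+5=91
- option 1+option 2+option 3+option 4: time 5+3+8+6=22, value 22+18+26+20=86
- option 1+option 2+option 3+option 7: time 5+3+8+14=30, value 22+18+26+20=86
Best: 91 marks.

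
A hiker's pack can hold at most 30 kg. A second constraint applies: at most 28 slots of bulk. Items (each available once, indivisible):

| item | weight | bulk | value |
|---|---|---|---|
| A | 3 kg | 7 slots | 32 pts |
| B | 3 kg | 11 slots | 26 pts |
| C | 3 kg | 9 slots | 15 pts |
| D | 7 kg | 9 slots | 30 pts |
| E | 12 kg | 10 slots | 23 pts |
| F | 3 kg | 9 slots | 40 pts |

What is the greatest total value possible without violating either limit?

102 pts

Feasible sets respecting both limits:
- A+D+F: weight 13, bulk 25, value 102
- A+B+F: weight 9, bulk 27, value 98
- A+E+F: weight 18, bulk 26, value 95
Best: 102 pts.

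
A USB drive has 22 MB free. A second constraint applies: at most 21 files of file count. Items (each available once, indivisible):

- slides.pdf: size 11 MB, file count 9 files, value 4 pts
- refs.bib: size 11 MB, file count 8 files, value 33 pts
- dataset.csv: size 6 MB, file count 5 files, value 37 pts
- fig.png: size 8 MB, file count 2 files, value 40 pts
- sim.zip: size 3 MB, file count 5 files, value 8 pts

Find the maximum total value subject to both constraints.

Feasible sets respecting both limits:
- dataset.csv+fig.png+sim.zip: size 17, file count 12, value 85
- refs.bib+fig.png+sim.zip: size 22, file count 15, value 81
- refs.bib+dataset.csv+sim.zip: size 20, file count 18, value 78
- dataset.csv+fig.png: size 14, file count 7, value 77
Best: 85 pts.

85 pts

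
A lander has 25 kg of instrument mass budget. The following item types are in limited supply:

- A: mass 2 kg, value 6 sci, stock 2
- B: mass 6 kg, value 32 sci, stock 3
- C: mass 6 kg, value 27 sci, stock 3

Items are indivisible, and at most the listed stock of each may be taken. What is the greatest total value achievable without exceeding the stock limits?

Top feasible selections:
- 3×B + 1×C: mass 24, value 123
- 2×B + 2×C: mass 24, value 118
- 1×B + 3×C: mass 24, value 113
Best: 123 sci.

123 sci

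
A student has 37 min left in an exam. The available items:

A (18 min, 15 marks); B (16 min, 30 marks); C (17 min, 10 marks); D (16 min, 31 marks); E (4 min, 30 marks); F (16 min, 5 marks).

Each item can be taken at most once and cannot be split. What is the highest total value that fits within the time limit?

Check high-value combinations within 37 min:
- B+D+E: time 16+16+4=36, value 30+31+30=91
- C+D+E: time 17+16+4=37, value 10+31+30=71
- B+C+E: time 16+17+4=37, value 30+10+30=70
Best: 91 marks.

91 marks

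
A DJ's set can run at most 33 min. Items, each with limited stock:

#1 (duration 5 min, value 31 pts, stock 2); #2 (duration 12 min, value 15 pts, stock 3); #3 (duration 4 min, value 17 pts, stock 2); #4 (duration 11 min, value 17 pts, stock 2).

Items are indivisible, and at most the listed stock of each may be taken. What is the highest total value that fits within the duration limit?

Best selections within duration 33 and stock limits:
- 2×#1 + 2×#3 + 1×#4: duration 29, value 113
- 2×#1 + 1×#2 + 2×#3: duration 30, value 111
- 2×#1 + 2×#3: duration 18, value 96
Best: 113 pts.

113 pts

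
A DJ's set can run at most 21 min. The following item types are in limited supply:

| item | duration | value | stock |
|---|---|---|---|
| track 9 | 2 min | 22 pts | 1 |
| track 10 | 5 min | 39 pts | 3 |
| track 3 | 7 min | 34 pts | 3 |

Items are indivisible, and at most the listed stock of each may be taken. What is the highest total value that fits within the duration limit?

139 pts

Best selections within duration 21 and stock limits:
- 1×track 9 + 3×track 10: duration 17, value 139
- 1×track 9 + 2×track 10 + 1×track 3: duration 19, value 134
- 1×track 9 + 1×track 10 + 2×track 3: duration 21, value 129
Best: 139 pts.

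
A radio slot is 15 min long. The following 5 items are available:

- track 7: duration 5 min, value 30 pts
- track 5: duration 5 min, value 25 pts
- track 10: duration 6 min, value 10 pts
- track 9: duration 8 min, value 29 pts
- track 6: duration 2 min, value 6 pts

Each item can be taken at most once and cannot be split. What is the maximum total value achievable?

Check high-value combinations within 15 min:
- track 7+track 9+track 6: duration 5+8+2=15, value 30+29+6=65
- track 7+track 5+track 6: duration 5+5+2=12, value 30+25+6=61
- track 5+track 9+track 6: duration 5+8+2=15, value 25+29+6=60
- track 7+track 9: duration 5+8=13, value 30+29=59
Best: 65 pts.

65 pts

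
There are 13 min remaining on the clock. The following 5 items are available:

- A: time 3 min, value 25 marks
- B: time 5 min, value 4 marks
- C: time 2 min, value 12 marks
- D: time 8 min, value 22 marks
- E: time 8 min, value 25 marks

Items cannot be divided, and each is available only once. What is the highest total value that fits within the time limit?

Check high-value combinations within 13 min:
- A+C+E: time 3+2+8=13, value 25+12+25=62
- A+C+D: time 3+2+8=13, value 25+12+22=59
- A+E: time 3+8=11, value 25+25=50
Best: 62 marks.

62 marks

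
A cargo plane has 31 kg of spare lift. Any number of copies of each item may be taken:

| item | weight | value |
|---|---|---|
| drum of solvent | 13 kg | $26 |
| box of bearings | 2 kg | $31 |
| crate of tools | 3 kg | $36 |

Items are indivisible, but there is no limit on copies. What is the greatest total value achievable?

$470

Best value-per-unit is box of bearings at 31/2; filling with it alone gives 15×31 = 465.
Optimal mix: 14×box of bearings + 1×crate of tools → weight 31, value 470.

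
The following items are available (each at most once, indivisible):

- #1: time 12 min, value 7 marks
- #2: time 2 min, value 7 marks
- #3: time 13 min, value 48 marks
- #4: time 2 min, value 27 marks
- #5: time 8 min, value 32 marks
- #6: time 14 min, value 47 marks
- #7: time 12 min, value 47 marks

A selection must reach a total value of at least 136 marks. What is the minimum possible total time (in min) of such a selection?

Subsets with value ≥ 136, sorted by total time:
- #3+#4+#5+#7: time 35, value 154
- #4+#5+#6+#7: time 36, value 153
Minimum time: 35 min.

35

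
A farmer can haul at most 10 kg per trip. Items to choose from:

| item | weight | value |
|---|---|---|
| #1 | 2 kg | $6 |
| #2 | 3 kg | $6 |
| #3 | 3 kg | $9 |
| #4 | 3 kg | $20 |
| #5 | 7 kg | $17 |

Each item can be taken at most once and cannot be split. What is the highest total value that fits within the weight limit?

$37

Check high-value combinations within 10 kg:
- #4+#5: weight 3+7=10, value 20+17=37
- #1+#3+#4: weight 2+3+3=8, value 6+9+20=35
- #2+#3+#4: weight 3+3+3=9, value 6+9+20=35
- #1+#2+#4: weight 2+3+3=8, value 6+6+20=32
- #3+#4: weight 3+3=6, value 9+20=29
Best: $37.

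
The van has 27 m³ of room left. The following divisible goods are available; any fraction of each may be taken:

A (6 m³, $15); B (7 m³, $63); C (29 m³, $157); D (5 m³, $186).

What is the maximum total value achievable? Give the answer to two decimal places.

330.21

Take in order of value per unit:
- D (186/5 per unit): all 5 → value 186, running total 186.00
- B (63/7 per unit): all 7 → value 63, running total 249.00
- C (157/29 per unit): 15 of 29 → value 15×157/29 = 81.2069, running total 330.21
Total 330.21.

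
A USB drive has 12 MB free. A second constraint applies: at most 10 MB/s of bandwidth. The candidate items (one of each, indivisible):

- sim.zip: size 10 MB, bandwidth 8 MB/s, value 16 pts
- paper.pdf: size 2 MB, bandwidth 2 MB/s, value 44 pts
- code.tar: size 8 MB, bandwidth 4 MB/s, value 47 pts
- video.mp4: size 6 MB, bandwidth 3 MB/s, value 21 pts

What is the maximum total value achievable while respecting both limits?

Feasible sets respecting both limits:
- paper.pdf+code.tar: size 10, bandwidth 6, value 91
- paper.pdf+video.mp4: size 8, bandwidth 5, value 65
- sim.zip+paper.pdf: size 12, bandwidth 10, value 60
- code.tar: size 8, bandwidth 4, value 47
Best: 91 pts.

91 pts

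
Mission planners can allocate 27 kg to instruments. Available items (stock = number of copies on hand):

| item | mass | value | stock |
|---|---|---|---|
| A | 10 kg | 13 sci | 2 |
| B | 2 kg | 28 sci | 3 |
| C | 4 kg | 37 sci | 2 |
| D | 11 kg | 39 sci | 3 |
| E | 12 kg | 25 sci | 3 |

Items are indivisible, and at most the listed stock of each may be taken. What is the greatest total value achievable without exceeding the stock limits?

197 sci

Top feasible selections:
- 3×B + 2×C + 1×D: mass 25, value 197
- 3×B + 2×C + 1×E: mass 26, value 183
- 1×A + 3×B + 2×C: mass 24, value 171
Best: 197 sci.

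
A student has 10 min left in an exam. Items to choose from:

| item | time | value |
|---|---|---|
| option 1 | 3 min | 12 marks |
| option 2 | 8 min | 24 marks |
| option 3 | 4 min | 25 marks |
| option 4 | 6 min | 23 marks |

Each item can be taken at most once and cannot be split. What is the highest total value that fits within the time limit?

48 marks

Check high-value combinations within 10 min:
- option 3+option 4: time 4+6=10, value 25+23=48
- option 1+option 3: time 3+4=7, value 12+25=37
- option 1+option 4: time 3+6=9, value 12+23=35
- option 3: time 4, value 25
- option 2: time 8, value 24
Best: 48 marks.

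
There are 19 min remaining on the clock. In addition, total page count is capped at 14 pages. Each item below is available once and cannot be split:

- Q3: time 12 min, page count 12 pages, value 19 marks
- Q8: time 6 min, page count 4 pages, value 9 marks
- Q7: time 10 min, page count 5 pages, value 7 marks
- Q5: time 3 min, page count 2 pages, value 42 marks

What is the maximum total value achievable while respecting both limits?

61 marks

Feasible sets respecting both limits:
- Q3+Q5: time 15, page count 14, value 61
- Q8+Q7+Q5: time 19, page count 11, value 58
- Q8+Q5: time 9, page count 6, value 51
Best: 61 marks.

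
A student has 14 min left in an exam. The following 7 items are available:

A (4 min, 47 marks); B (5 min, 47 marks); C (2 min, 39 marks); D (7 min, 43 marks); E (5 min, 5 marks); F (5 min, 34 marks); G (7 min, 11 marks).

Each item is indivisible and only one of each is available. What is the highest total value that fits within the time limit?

This is a 0/1 knapsack; check combinations near the capacity.
- A+B+C: time 4+5+2=11, value 47+47+39=133
- A+C+D: time 4+2+7=13, value 47+39+43=129
- B+C+D: time 5+2+7=14, value 47+39+43=129
Best: 133 marks.

133 marks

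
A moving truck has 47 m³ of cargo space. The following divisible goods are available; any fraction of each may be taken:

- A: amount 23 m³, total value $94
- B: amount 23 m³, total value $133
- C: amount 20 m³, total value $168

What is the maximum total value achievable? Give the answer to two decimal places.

Take in order of value per unit:
- C (168/20 per unit): all 20 → value 168, running total 168.00
- B (133/23 per unit): all 23 → value 133, running total 301.00
- A (94/23 per unit): 4 of 23 → value 4×94/23 = 16.3478, running total 317.35
Total 317.35.

317.35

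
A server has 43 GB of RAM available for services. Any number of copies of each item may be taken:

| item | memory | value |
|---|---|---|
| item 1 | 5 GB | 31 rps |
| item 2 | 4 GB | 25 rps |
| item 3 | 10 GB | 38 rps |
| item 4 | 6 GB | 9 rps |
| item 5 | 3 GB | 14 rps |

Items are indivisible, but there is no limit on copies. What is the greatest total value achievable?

268 rps

Best value-per-unit is item 2 at 25/4; filling with it alone gives 10×25 = 250.
Optimal mix: 3×item 1 + 7×item 2 → memory 43, value 268.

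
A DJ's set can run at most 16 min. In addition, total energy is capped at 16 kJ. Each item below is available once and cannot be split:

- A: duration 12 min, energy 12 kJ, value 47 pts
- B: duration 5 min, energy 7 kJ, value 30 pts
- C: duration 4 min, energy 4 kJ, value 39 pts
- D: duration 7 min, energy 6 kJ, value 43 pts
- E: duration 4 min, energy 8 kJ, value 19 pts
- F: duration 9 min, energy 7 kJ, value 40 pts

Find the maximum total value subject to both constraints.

86 pts

Feasible sets respecting both limits:
- A+C: duration 16, energy 16, value 86
- D+F: duration 16, energy 13, value 83
- C+D: duration 11, energy 10, value 82
Best: 86 pts.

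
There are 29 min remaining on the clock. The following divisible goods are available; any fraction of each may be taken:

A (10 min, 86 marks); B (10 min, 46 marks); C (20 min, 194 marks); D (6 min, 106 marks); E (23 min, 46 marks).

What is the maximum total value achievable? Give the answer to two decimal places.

325.80

Take in order of value per unit:
- D (106/6 per unit): all 6 → value 106, running total 106.00
- C (194/20 per unit): all 20 → value 194, running total 300.00
- A (86/10 per unit): 3 of 10 → value 3×86/10 = 25.8000, running total 325.80
Total 325.80.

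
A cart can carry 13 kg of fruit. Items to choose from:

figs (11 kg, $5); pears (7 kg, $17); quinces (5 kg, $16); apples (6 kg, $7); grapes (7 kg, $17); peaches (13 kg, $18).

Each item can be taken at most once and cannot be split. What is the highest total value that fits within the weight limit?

$33

This is a 0/1 knapsack; check combinations near the capacity.
- pears+quinces: weight 7+5=12, value 17+16=33
- quinces+grapes: weight 5+7=12, value 16+17=33
- pears+apples: weight 7+6=13, value 17+7=24
- apples+grapes: weight 6+7=13, value 7+17=24
Best: $33.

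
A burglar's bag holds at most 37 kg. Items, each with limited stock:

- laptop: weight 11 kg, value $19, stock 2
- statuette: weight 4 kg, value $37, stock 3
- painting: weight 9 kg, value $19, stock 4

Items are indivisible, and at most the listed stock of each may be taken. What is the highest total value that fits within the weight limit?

$149

Best selections within weight 37 and stock limits:
- 3×statuette + 2×painting: weight 30, value 149
- 1×laptop + 3×statuette + 1×painting: weight 32, value 149
- 2×laptop + 3×statuette: weight 34, value 149
Best: $149.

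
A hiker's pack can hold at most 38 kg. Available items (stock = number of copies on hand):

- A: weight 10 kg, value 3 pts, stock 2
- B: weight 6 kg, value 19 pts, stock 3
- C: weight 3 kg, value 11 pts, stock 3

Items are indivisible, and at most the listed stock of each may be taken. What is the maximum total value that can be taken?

93 pts

Top feasible selections:
- 1×A + 3×B + 3×C: weight 37, value 93
- 3×B + 3×C: weight 27, value 90
- 1×A + 3×B + 2×C: weight 34, value 82
Best: 93 pts.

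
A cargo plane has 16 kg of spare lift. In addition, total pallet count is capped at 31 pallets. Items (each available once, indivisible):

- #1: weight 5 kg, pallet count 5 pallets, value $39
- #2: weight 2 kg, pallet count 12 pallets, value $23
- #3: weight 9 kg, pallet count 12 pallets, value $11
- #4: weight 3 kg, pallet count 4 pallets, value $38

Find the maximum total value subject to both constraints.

$100

Feasible sets respecting both limits:
- #1+#2+#4: weight 10, pallet count 21, value 100
- #1+#4: weight 8, pallet count 9, value 77
- #1+#2+#3: weight 16, pallet count 29, value 73
Best: $100.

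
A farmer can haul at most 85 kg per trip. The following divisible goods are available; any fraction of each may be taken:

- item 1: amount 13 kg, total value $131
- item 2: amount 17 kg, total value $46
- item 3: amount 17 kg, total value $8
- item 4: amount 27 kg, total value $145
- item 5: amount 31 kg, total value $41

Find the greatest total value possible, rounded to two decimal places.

359.03

Take in order of value per unit:
- item 1 (131/13 per unit): all 13 → value 131, running total 131.00
- item 4 (145/27 per unit): all 27 → value 145, running total 276.00
- item 2 (46/17 per unit): all 17 → value 46, running total 322.00
- item 5 (41/31 per unit): 28 of 31 → value 28×41/31 = 37.0323, running total 359.03
Total 359.03.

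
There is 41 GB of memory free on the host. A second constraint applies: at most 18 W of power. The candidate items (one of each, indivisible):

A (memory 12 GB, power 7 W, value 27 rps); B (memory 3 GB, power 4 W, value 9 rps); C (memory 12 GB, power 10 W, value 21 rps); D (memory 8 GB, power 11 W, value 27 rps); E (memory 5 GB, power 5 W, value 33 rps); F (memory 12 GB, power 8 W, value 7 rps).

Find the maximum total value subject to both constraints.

69 rps

Feasible sets respecting both limits:
- A+B+E: memory 20, power 16, value 69
- A+E: memory 17, power 12, value 60
- D+E: memory 13, power 16, value 60
Best: 69 rps.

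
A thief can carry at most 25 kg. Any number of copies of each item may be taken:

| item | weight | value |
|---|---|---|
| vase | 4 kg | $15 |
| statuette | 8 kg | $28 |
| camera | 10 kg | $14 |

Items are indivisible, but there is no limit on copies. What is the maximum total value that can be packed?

$90

Best value-per-unit is vase at 15/4, and filling with it alone uses weight 6×4=24. No mix of the others beats 6×15 = 90.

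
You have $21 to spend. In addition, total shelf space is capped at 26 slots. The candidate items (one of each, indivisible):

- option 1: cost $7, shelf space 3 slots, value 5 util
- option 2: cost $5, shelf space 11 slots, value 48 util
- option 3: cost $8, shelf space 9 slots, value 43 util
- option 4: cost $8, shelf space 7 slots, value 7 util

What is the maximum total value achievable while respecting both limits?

96 util

Feasible sets respecting both limits:
- option 1+option 2+option 3: cost 20, shelf space 23, value 96
- option 2+option 3: cost 13, shelf space 20, value 91
- option 1+option 2+option 4: cost 20, shelf space 21, value 60
Best: 96 util.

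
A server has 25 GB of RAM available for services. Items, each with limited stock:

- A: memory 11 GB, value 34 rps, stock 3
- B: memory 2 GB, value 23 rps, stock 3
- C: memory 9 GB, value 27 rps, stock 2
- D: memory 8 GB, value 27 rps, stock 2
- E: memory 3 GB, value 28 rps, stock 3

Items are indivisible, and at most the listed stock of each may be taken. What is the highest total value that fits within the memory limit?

Best selections within memory 25 and stock limits:
- 3×B + 1×D + 3×E: memory 23, value 180
- 3×B + 1×C + 3×E: memory 24, value 180
- 1×A + 2×B + 3×E: memory 24, value 164
Best: 180 rps.

180 rps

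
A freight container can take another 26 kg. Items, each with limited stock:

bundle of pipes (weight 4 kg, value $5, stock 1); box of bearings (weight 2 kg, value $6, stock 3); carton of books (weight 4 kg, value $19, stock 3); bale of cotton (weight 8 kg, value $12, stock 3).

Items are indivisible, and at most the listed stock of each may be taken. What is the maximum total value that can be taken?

$87

Best selections within weight 26 and stock limits:
- 3×box of bearings + 3×carton of books + 1×bale of cotton: weight 26, value 87
- 2×box of bearings + 3×carton of books + 1×bale of cotton: weight 24, value 81
Best: $87.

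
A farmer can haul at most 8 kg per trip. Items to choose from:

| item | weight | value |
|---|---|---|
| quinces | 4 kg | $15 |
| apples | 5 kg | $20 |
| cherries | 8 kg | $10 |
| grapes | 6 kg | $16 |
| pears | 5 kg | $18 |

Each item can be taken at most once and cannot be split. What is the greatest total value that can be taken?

Check high-value combinations within 8 kg:
- apples: weight 5, value 20
- pears: weight 5, value 18
- grapes: weight 6, value 16
- quinces: weight 4, value 15
- cherries: weight 8, value 10
Best: $20.

$20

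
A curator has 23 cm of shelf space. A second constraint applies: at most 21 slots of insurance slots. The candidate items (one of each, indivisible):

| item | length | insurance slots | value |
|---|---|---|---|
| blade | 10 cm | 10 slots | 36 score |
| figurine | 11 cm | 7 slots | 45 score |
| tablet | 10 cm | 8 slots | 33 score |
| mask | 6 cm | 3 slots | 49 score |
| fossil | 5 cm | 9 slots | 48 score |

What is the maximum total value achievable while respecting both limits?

Feasible sets respecting both limits:
- figurine+mask+fossil: length 22, insurance slots 19, value 142
- tablet+mask+fossil: length 21, insurance slots 20, value 130
- mask+fossil: length 11, insurance slots 12, value 97
Best: 142 score.

142 score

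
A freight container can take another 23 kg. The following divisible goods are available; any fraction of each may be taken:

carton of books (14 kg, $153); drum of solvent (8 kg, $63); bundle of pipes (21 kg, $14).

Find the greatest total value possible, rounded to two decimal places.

216.67

Take in order of value per unit:
- carton of books (153/14 per unit): all 14 → value 153, running total 153.00
- drum of solvent (63/8 per unit): all 8 → value 63, running total 216.00
- bundle of pipes (14/21 per unit): 1 of 21 → value 1×14/21 = 0.6667, running total 216.67
Total 216.67.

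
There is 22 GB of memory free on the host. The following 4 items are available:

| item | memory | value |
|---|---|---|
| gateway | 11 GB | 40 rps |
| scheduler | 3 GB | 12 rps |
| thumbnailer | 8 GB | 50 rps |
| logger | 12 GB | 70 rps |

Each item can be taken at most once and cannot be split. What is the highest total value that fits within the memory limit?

Check high-value combinations within 22 GB:
- thumbnailer+logger: memory 8+12=20, value 50+70=120
- gateway+scheduler+thumbnailer: memory 11+3+8=22, value 40+12+50=102
- gateway+thumbnailer: memory 11+8=19, value 40+50=90
- scheduler+logger: memory 3+12=15, value 12+70=82
- logger: memory 12, value 70
Best: 120 rps.

120 rps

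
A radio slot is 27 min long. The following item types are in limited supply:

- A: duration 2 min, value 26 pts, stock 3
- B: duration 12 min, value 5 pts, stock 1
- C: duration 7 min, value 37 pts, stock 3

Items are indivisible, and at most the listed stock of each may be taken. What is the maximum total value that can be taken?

189 pts

Top feasible selections:
- 3×A + 3×C: duration 27, value 189
- 2×A + 3×C: duration 25, value 163
- 3×A + 2×C: duration 20, value 152
- 1×A + 3×C: duration 23, value 137
Best: 189 pts.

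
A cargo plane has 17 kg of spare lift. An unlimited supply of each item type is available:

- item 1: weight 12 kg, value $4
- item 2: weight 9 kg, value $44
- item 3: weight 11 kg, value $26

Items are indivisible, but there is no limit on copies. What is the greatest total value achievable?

$44

Best value-per-unit is item 2 at 44/9, and filling with it alone uses weight 1×9=9. No mix of the others beats 1×44 = 44.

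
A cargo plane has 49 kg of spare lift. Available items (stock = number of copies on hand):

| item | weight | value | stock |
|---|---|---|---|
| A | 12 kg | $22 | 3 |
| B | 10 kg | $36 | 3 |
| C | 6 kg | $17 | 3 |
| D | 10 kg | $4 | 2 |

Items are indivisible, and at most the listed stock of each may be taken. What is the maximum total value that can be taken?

$159

Best selections within weight 49 and stock limits:
- 3×B + 3×C: weight 48, value 159
- 1×A + 3×B + 1×C: weight 48, value 147
Best: $159.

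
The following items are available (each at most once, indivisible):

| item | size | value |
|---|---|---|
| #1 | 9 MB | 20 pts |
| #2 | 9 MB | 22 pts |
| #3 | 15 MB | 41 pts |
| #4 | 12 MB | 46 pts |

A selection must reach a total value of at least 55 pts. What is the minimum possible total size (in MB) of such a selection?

Subsets with value ≥ 55, sorted by total size:
- #2+#4: size 21, value 68
- #1+#4: size 21, value 66
Minimum size: 21 MB.

21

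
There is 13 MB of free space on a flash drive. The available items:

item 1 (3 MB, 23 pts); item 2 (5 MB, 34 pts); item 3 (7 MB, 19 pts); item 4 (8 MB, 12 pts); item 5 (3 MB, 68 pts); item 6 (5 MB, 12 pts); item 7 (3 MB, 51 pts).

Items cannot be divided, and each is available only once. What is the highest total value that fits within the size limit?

153 pts

Check high-value combinations within 13 MB:
- item 2+item 5+item 7: size 5+3+3=11, value 34+68+51=153
- item 1+item 5+item 7: size 3+3+3=9, value 23+68+51=142
- item 3+item 5+item 7: size 7+3+3=13, value 19+68+51=138
- item 5+item 6+item 7: size 3+5+3=11, value 68+12+51=131
- item 1+item 2+item 5: size 3+5+3=11, value 23+34+68=125
Best: 153 pts.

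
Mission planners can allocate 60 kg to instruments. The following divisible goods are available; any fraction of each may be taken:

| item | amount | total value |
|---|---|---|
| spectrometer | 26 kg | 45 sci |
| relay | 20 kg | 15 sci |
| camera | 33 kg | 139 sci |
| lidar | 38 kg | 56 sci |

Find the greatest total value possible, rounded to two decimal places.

Take in order of value per unit:
- camera (139/33 per unit): all 33 → value 139, running total 139.00
- spectrometer (45/26 per unit): all 26 → value 45, running total 184.00
- lidar (56/38 per unit): 1 of 38 → value 1×56/38 = 1.4737, running total 185.47
Total 185.47.

185.47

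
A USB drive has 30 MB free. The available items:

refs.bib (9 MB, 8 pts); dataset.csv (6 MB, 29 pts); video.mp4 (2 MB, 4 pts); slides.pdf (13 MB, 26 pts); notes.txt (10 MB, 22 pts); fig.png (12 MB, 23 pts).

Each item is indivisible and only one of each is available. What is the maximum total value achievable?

Check high-value combinations within 30 MB:
- dataset.csv+video.mp4+notes.txt+fig.png: size 6+2+10+12=30, value 29+4+22+23=78
- dataset.csv+slides.pdf+notes.txt: size 6+13+10=29, value 29+26+22=77
- dataset.csv+notes.txt+fig.png: size 6+10+12=28, value 29+22+23=74
Best: 78 pts.

78 pts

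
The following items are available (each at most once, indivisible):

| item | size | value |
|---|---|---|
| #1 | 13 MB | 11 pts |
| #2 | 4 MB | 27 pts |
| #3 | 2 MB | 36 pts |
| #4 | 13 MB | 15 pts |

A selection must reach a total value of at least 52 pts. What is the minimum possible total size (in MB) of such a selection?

6

Subsets with value ≥ 52, sorted by total size:
- #2+#3: size 6, value 63
- #2+#3+#4: size 19, value 78
- #1+#2+#3: size 19, value 74
Minimum size: 6 MB.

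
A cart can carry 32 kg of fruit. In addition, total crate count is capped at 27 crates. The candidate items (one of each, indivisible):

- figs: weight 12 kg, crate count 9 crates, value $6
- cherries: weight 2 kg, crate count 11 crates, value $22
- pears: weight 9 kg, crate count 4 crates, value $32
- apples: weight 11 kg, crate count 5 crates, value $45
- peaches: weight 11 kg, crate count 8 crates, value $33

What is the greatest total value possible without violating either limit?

$110

Feasible sets respecting both limits:
- pears+apples+peaches: weight 31, crate count 17, value 110
- cherries+apples+peaches: weight 24, crate count 24, value 100
- cherries+pears+apples: weight 22, crate count 20, value 99
- cherries+pears+peaches: weight 22, crate count 23, value 87
Best: $110.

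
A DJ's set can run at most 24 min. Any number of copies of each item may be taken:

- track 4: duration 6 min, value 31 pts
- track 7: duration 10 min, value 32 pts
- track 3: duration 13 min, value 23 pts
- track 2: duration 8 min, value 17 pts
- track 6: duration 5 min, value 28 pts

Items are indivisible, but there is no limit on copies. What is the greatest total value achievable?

124 pts

Best value-per-unit is track 6 at 28/5; filling with it alone gives 4×28 = 112.
Optimal mix: 4×track 4 → duration 24, value 124.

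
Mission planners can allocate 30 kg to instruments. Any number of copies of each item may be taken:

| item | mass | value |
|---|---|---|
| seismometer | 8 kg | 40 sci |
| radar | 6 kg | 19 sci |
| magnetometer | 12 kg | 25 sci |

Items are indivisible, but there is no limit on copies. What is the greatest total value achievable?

Best value-per-unit is seismometer at 40/8; filling with it alone gives 3×40 = 120.
Optimal mix: 3×seismometer + 1×radar → mass 30, value 139.

139 sci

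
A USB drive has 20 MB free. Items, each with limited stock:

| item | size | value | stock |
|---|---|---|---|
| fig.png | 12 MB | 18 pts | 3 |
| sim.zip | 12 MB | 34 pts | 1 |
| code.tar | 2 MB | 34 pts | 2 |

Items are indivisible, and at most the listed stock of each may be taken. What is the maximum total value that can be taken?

102 pts

Top feasible selections:
- 1×sim.zip + 2×code.tar: size 16, value 102
- 1×fig.png + 2×code.tar: size 16, value 86
Best: 102 pts.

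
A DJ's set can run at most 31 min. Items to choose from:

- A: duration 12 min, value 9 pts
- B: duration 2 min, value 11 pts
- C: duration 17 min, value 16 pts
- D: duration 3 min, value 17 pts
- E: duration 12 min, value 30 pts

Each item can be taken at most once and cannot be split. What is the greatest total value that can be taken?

67 pts

Check high-value combinations within 31 min:
- A+B+D+E: duration 12+2+3+12=29, value 9+11+17+30=67
- B+D+E: duration 2+3+12=17, value 11+17+30=58
- B+C+E: duration 2+17+12=31, value 11+16+30=57
Best: 67 pts.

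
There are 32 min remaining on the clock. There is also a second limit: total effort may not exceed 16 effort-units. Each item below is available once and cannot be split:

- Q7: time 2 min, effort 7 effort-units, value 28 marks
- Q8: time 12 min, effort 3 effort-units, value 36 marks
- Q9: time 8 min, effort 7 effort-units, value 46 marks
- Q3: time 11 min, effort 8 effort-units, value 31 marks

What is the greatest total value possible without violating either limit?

Feasible sets respecting both limits:
- Q8+Q9: time 20, effort 10, value 82
- Q9+Q3: time 19, effort 15, value 77
- Q7+Q9: time 10, effort 14, value 74
Best: 82 marks.

82 marks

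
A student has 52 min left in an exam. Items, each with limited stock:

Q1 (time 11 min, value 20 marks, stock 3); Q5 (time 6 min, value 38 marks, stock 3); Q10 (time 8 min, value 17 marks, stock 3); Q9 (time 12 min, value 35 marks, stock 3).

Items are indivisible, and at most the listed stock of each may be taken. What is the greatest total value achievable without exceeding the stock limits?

Top feasible selections:
- 3×Q5 + 1×Q10 + 2×Q9: time 50, value 201
- 2×Q1 + 3×Q5 + 1×Q9: time 52, value 189
- 1×Q1 + 3×Q5 + 1×Q10 + 1×Q9: time 49, value 186
- 3×Q5 + 2×Q9: time 42, value 184
Best: 201 marks.

201 marks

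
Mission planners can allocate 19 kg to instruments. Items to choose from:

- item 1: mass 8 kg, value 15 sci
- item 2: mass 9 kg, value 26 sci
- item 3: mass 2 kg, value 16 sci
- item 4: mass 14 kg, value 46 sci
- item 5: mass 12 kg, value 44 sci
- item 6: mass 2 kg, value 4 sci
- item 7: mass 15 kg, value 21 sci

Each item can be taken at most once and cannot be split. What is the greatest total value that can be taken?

66 sci

Check high-value combinations within 19 kg:
- item 3+item 4+item 6: mass 2+14+2=18, value 16+46+4=66
- item 3+item 5+item 6: mass 2+12+2=16, value 16+44+4=64
- item 3+item 4: mass 2+14=16, value 16+46=62
- item 3+item 5: mass 2+12=14, value 16+44=60
Best: 66 sci.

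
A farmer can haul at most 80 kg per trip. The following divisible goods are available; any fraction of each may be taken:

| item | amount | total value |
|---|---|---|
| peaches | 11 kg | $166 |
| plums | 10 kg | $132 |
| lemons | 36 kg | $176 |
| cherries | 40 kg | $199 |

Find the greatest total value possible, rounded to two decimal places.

Take in order of value per unit:
- peaches (166/11 per unit): all 11 → value 166, running total 166.00
- plums (132/10 per unit): all 10 → value 132, running total 298.00
- cherries (199/40 per unit): all 40 → value 199, running total 497.00
- lemons (176/36 per unit): 19 of 36 → value 19×176/36 = 92.8889, running total 589.89
Total 589.89.

589.89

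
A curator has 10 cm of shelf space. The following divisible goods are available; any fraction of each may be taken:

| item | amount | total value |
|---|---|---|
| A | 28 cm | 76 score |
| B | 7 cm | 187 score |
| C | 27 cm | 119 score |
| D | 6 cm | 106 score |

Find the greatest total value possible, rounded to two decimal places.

Take in order of value per unit:
- B (187/7 per unit): all 7 → value 187, running total 187.00
- D (106/6 per unit): 3 of 6 → value 3×106/6 = 53.0000, running total 240.00
Total 240.00.

240.00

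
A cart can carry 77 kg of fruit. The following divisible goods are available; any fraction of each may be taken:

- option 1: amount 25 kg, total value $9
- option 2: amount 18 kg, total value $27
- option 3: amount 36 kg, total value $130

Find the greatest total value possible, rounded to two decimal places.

165.28

Take in order of value per unit:
- option 3 (130/36 per unit): all 36 → value 130, running total 130.00
- option 2 (27/18 per unit): all 18 → value 27, running total 157.00
- option 1 (9/25 per unit): 23 of 25 → value 23×9/25 = 8.2800, running total 165.28
Total 165.28.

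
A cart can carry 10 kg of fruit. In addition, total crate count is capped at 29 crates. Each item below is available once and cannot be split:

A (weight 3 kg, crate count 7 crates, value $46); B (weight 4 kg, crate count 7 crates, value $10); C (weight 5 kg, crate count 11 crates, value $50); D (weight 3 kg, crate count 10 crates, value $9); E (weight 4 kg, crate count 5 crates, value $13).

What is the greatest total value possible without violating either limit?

$96

Feasible sets respecting both limits:
- A+C: weight 8, crate count 18, value 96
- A+D+E: weight 10, crate count 22, value 68
- A+B+D: weight 10, crate count 24, value 65
Best: $96.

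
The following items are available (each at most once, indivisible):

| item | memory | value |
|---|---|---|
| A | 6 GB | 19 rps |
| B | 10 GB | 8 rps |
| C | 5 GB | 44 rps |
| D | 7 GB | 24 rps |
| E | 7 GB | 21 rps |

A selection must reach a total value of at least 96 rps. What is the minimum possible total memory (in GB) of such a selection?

Subsets with value ≥ 96, sorted by total memory:
- A+C+D+E: memory 25, value 108
- B+C+D+E: memory 29, value 97
- A+B+C+D+E: memory 35, value 116
Minimum memory: 25 GB.

25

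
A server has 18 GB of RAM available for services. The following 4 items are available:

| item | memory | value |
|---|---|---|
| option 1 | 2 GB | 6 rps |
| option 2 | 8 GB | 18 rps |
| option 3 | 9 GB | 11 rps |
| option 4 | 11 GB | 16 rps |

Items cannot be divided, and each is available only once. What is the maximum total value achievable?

29 rps

This is a 0/1 knapsack; check combinations near the capacity.
- option 2+option 3: memory 8+9=17, value 18+11=29
- option 1+option 2: memory 2+8=10, value 6+18=24
- option 1+option 4: memory 2+11=13, value 6+16=22
- option 2: memory 8, value 18
Best: 29 rps.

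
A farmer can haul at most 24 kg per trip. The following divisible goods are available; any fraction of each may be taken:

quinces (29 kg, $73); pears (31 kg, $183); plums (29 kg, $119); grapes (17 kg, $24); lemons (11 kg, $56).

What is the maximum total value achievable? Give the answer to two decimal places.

141.68

Take in order of value per unit:
- pears (183/31 per unit): 24 of 31 → value 24×183/31 = 141.6774, running total 141.68
Total 141.68.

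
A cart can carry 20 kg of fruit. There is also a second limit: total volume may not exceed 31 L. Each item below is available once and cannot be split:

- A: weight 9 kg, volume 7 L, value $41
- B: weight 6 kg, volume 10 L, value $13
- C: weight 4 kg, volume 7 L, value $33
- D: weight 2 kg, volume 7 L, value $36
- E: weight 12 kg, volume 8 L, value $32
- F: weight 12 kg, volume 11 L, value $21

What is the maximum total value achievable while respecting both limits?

Feasible sets respecting both limits:
- A+C+D: weight 15, volume 21, value 110
- C+D+E: weight 18, volume 22, value 101
- A+B+D: weight 17, volume 24, value 90
Best: $110.

$110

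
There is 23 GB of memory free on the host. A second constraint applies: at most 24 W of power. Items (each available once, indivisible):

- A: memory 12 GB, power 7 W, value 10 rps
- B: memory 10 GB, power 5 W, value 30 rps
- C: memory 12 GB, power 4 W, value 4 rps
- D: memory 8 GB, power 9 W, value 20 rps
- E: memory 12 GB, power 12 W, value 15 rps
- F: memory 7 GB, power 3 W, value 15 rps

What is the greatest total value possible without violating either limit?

Feasible sets respecting both limits:
- B+D: memory 18, power 14, value 50
- B+E: memory 22, power 17, value 45
- B+F: memory 17, power 8, value 45
- A+B: memory 22, power 12, value 40
Best: 50 rps.

50 rps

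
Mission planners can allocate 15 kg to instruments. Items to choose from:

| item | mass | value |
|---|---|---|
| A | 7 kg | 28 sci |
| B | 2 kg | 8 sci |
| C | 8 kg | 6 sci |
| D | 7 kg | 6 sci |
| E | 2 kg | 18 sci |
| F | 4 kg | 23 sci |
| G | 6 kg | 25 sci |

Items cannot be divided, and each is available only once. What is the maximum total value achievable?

Check high-value combinations within 15 kg:
- A+B+E+F: mass 7+2+2+4=15, value 28+8+18+23=77
- B+E+F+G: mass 2+2+4+6=14, value 8+18+23+25=74
- A+E+G: mass 7+2+6=15, value 28+18+25=71
Best: 77 sci.

77 sci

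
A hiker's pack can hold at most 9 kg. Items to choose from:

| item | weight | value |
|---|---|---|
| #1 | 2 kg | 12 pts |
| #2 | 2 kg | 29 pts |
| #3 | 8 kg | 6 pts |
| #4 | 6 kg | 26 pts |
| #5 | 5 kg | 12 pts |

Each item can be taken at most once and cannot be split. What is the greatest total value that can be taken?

Check high-value combinations within 9 kg:
- #2+#4: weight 2+6=8, value 29+26=55
- #1+#2+#5: weight 2+2+5=9, value 12+29+12=53
- #1+#2: weight 2+2=4, value 12+29=41
Best: 55 pts.

55 pts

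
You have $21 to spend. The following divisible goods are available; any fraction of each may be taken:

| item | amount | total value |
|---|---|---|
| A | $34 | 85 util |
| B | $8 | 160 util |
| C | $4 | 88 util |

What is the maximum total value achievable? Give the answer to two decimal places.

270.50

Take in order of value per unit:
- C (88/4 per unit): all 4 → value 88, running total 88.00
- B (160/8 per unit): all 8 → value 160, running total 248.00
- A (85/34 per unit): 9 of 34 → value 9×85/34 = 22.5000, running total 270.50
Total 270.50.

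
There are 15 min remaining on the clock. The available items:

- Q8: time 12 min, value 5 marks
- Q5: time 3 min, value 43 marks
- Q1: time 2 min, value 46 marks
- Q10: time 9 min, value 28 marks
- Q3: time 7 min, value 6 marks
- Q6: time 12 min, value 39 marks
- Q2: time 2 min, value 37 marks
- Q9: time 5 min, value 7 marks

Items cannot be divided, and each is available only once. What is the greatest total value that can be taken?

Check high-value combinations within 15 min:
- Q5+Q1+Q2+Q9: time 3+2+2+5=12, value 43+46+37+7=133
- Q5+Q1+Q3+Q2: time 3+2+7+2=14, value 43+46+6+37=132
- Q5+Q1+Q2: time 3+2+2=7, value 43+46+37=126
- Q5+Q1+Q10: time 3+2+9=14, value 43+46+28=117
Best: 133 marks.

133 marks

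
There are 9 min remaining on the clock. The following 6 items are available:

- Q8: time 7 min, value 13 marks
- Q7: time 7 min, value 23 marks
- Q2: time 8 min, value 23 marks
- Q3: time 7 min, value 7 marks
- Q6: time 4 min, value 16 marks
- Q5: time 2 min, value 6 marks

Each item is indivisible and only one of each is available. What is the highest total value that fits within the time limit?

This is a 0/1 knapsack; check combinations near the capacity.
- Q7+Q5: time 7+2=9, value 23+6=29
- Q7: time 7, value 23
- Q2: time 8, value 23
- Q6+Q5: time 4+2=6, value 16+6=22
Best: 29 marks.

29 marks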